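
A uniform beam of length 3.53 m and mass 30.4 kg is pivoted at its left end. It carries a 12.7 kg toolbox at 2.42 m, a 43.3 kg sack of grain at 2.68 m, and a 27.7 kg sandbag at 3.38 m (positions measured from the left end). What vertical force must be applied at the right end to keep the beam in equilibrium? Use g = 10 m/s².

Choose the left end as the axis so the unknown pivot reaction has zero arm there.
Beam weight: 30.4 × 10 = 304 N down at 1.765 m → arm 1.765 m, τ = 304 × 1.765 = 536.6 N·m clockwise.
Toolbox: 12.7 × 10 = 127 N down at 2.42 m → arm 2.42 m, τ = 127 × 2.42 = 307.3 N·m clockwise.
Sack of grain: 43.3 × 10 = 433 N down at 2.68 m → arm 2.68 m, τ = 433 × 2.68 = 1160 N·m clockwise.
Sandbag: 27.7 × 10 = 277 N down at 3.38 m → arm 3.38 m, τ = 277 × 3.38 = 936.3 N·m clockwise.
Net moment of the loads = 2940 N·m clockwise.
The upward force F acts at the right end, arm 3.53 m, giving F × 3.53 counterclockwise.
For rotational equilibrium, F × 3.53 = 2940, so F = 2940 / 3.53 = 833 N.

F ≈ 833 N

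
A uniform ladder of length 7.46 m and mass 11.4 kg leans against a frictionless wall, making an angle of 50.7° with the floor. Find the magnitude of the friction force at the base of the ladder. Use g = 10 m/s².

About the foot of the ladder:
Ladder weight 11.4×10 = 114 N acts at 3.73 m along the ladder; its horizontal arm is 3.73·cos50.7° = 2.363 m → τ = 269.4 N·m clockwise.
Wall normal N acts horizontally at the top; its moment arm is the height L sinθ = 7.46·sin50.7° = 5.773 m, counterclockwise.
Balancing moments: N × 5.773 = 269.4, giving N = 46.7 N.
ΣFx = 0: friction at the foot balances the wall's push, so f = N_wall = 46.7 N.

f ≈ 46.7 N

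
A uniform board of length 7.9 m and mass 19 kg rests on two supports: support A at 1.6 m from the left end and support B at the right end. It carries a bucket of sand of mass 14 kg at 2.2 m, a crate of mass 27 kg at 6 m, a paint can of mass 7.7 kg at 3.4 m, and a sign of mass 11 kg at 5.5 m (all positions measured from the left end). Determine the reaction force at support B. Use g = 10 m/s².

About support A:
Beam weight: 19 × 10 = 190 N down at 3.95 m → arm 2.35 m, τ = 190 × 2.35 = 446.5 N·m clockwise.
Bucket of sand: 14 × 10 = 140 N down at 2.2 m → arm 0.6 m, τ = 140 × 0.6 = 84 N·m clockwise.
Crate: 27 × 10 = 270 N down at 6 m → arm 4.4 m, τ = 270 × 4.4 = 1188 N·m clockwise.
Paint can: 7.7 × 10 = 77 N down at 3.4 m → arm 1.8 m, τ = 77 × 1.8 = 138.6 N·m clockwise.
Sign: 11 × 10 = 110 N down at 5.5 m → arm 3.9 m, τ = 110 × 3.9 = 429 N·m clockwise.
Net load moment about support A = 2286 N·m clockwise.
Reaction R at support B is upward at 7.9 m, arm 6.3 m → moment R × 6.3 counterclockwise.
Setting net torque to zero: R × 6.3 = 2286 → R = 363 N.

R_B ≈ 363 N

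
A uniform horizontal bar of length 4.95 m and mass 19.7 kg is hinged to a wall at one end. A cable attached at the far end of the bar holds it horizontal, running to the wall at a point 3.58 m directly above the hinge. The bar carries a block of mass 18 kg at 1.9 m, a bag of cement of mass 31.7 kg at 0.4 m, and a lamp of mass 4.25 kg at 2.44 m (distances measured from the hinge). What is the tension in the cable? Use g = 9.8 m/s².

Sum moments about the hinge (the unknown hinge reaction has zero arm there).
Beam weight: 19.7 × 9.8 = 193.1 N down at 2.475 m → arm 2.475 m, τ = 193.1 × 2.475 = 477.9 N·m clockwise.
Block: 18 × 9.8 = 176.4 N down at 1.9 m → arm 1.9 m, τ = 176.4 × 1.9 = 335.2 N·m clockwise.
Bag of cement: 31.7 × 9.8 = 310.7 N down at 0.4 m → arm 0.4 m, τ = 310.7 × 0.4 = 124.3 N·m clockwise.
Lamp: 4.25 × 9.8 = 41.65 N down at 2.44 m → arm 2.44 m, τ = 41.65 × 2.44 = 101.6 N·m clockwise.
Total clockwise load moment = 1039 N·m.
The cable tension T acts at 4.95 m; only its component perpendicular to the bar, T sinθ, produces torque. sinθ = h/√(h²+d²) = 3.58/√(3.58²+4.95²) = 0.586.
Setting net torque to zero: T × 4.95 × 0.586 = 1039 → T = 1039 / 2.901 = 358 N.

T ≈ 358 N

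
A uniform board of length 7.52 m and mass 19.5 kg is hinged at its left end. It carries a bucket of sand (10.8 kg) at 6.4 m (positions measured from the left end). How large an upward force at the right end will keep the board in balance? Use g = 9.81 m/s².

F ≈ 186 N

Take moments about the left end.
Beam weight: 19.5 × 9.81 = 191.3 N down at 3.76 m → arm 3.76 m, τ = 191.3 × 3.76 = 719.3 N·m clockwise.
Bucket of sand: 10.8 × 9.81 = 105.9 N down at 6.4 m → arm 6.4 m, τ = 105.9 × 6.4 = 677.8 N·m clockwise.
Net moment of the loads = 1397 N·m clockwise.
The upward force F acts at the right end, arm 7.52 m, giving F × 7.52 counterclockwise.
Balancing moments: F × 7.52 = 1397, giving F = 1397 / 7.52 = 186 N.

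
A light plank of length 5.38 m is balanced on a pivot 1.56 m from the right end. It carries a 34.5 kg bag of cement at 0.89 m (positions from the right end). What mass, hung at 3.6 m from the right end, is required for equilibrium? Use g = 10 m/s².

Take moments about the pivot (at 1.56 m from the right end).
Bag of cement: 34.5 × 10 = 345 N down at 0.89 m → arm 0.67 m, τ = 345 × 0.67 = 231.2 N·m clockwise.
Net moment of known loads = 231.2 N·m clockwise.
An unknown mass m at 3.6 m has arm 2.04 m; its moment is m·g·2.04 counterclockwise.
Setting net torque to zero: m × 10 × 2.04 = 231.2 → m = 231.2 / (10 × 2.04) = 11.3 kg.

m ≈ 11.3 kg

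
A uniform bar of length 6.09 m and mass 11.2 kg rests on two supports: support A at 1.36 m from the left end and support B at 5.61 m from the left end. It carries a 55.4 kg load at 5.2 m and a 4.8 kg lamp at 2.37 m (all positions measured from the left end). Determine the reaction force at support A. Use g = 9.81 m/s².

R_A ≈ 155 N

Choose support B as the axis so its reaction then has zero moment arm.
Beam weight: 11.2 × 9.81 = 109.9 N down at 3.045 m → arm 2.565 m, τ = 109.9 × 2.565 = 281.9 N·m counterclockwise.
Load: 55.4 × 9.81 = 543.5 N down at 5.2 m → arm 0.41 m, τ = 543.5 × 0.41 = 222.8 N·m counterclockwise.
Lamp: 4.8 × 9.81 = 47.09 N down at 2.37 m → arm 3.24 m, τ = 47.09 × 3.24 = 152.6 N·m counterclockwise.
Net load moment about support B = 657.3 N·m counterclockwise.
Reaction R at support A is upward at 1.36 m, arm 4.25 m → moment R × 4.25 clockwise.
Setting net torque to zero: R × 4.25 = 657.3 → R = 155 N.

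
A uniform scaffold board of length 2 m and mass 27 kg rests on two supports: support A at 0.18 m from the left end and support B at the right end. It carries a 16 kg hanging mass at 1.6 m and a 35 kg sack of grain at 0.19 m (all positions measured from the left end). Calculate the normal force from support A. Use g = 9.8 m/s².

Taking torques about support B:
Beam weight: 27 × 9.8 = 264.6 N down at 1 m → arm 1 m, τ = 264.6 × 1 = 264.6 N·m counterclockwise.
Hanging mass: 16 × 9.8 = 156.8 N down at 1.6 m → arm 0.4 m, τ = 156.8 × 0.4 = 62.72 N·m counterclockwise.
Sack of grain: 35 × 9.8 = 343 N down at 0.19 m → arm 1.81 m, τ = 343 × 1.81 = 620.8 N·m counterclockwise.
Net load moment about support B = 948.1 N·m counterclockwise.
Reaction R at support A is upward at 0.18 m, arm 1.82 m → moment R × 1.82 clockwise.
For rotational equilibrium, R × 1.82 = 948.1, so R = 521 N.

R_A ≈ 521 N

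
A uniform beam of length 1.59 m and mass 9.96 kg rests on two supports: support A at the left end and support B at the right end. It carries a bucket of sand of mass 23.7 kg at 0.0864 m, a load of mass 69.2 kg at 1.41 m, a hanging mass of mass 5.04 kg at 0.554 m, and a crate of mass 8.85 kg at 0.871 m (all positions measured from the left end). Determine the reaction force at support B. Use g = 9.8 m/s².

R_B ≈ 728 N

About support A:
Beam weight: 9.96 × 9.8 = 97.61 N down at 0.795 m → arm 0.795 m, τ = 97.61 × 0.795 = 77.6 N·m clockwise.
Bucket of sand: 23.7 × 9.8 = 232.3 N down at 0.0864 m → arm 0.0864 m, τ = 232.3 × 0.0864 = 20.07 N·m clockwise.
Load: 69.2 × 9.8 = 678.2 N down at 1.41 m → arm 1.41 m, τ = 678.2 × 1.41 = 956.3 N·m clockwise.
Hanging mass: 5.04 × 9.8 = 49.39 N down at 0.554 m → arm 0.554 m, τ = 49.39 × 0.554 = 27.36 N·m clockwise.
Crate: 8.85 × 9.8 = 86.73 N down at 0.871 m → arm 0.871 m, τ = 86.73 × 0.871 = 75.54 N·m clockwise.
Net load moment about support A = 1157 N·m clockwise.
Reaction R at support B is upward at 1.59 m, arm 1.59 m → moment R × 1.59 counterclockwise.
Balancing moments: R × 1.59 = 1157, giving R = 728 N.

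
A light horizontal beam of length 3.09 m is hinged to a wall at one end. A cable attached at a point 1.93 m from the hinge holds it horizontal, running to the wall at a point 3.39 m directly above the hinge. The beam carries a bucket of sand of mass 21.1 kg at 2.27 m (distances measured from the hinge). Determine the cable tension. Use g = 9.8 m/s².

Taking torques about the hinge:
Bucket of sand: 21.1 × 9.8 = 206.8 N down at 2.27 m → arm 2.27 m, τ = 206.8 × 2.27 = 469.4 N·m clockwise.
Total clockwise load moment = 469.4 N·m.
The cable tension T acts at 1.93 m; only its component perpendicular to the beam, T sinθ, produces torque. sinθ = h/√(h²+d²) = 3.39/√(3.39²+1.93²) = 0.869.
For rotational equilibrium, T × 1.93 × 0.869 = 469.4, so T = 469.4 / 1.677 = 280 N.

T ≈ 280 N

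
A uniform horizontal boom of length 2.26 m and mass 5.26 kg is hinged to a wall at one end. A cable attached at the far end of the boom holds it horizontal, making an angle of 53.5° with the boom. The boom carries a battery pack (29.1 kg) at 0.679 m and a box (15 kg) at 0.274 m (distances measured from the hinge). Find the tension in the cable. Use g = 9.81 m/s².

T ≈ 161 N

Sum moments about the hinge (the unknown hinge reaction has zero arm there).
Beam weight: 5.26 × 9.81 = 51.6 N down at 1.13 m → arm 1.13 m, τ = 51.6 × 1.13 = 58.31 N·m clockwise.
Battery pack: 29.1 × 9.81 = 285.5 N down at 0.679 m → arm 0.679 m, τ = 285.5 × 0.679 = 193.9 N·m clockwise.
Box: 15 × 9.81 = 147.2 N down at 0.274 m → arm 0.274 m, τ = 147.2 × 0.274 = 40.33 N·m clockwise.
Total clockwise load moment = 292.5 N·m.
The cable tension T acts at 2.26 m; only its component perpendicular to the boom, T sinθ, produces torque. sin 53.5° = 0.8039.
Setting net torque to zero: T × 2.26 × 0.8039 = 292.5 → T = 292.5 / 1.817 = 161 N.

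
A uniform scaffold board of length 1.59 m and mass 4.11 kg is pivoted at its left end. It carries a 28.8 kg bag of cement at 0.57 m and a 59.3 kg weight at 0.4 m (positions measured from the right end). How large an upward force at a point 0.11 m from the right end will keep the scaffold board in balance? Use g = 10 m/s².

Take moments about the left end.
Beam weight: 4.11 × 10 = 41.1 N down at 0.795 m → arm 0.795 m, τ = 41.1 × 0.795 = 32.67 N·m clockwise.
Bag of cement: 28.8 × 10 = 288 N down at 0.57 m → arm 1.02 m, τ = 288 × 1.02 = 293.8 N·m clockwise.
Weight: 59.3 × 10 = 593 N down at 0.4 m → arm 1.19 m, τ = 593 × 1.19 = 705.7 N·m clockwise.
Net moment of the loads = 1032 N·m clockwise.
The upward force F acts at a point 0.11 m from the right end, arm 1.48 m, giving F × 1.48 counterclockwise.
Balancing moments: F × 1.48 = 1032, giving F = 1032 / 1.48 = 697 N.

F ≈ 697 N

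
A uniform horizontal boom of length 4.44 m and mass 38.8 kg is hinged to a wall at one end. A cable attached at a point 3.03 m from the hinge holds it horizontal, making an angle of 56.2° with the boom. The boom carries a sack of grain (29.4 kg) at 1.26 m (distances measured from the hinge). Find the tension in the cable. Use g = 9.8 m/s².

Choose the hinge as the axis so the unknown hinge reaction has zero arm there.
Beam weight: 38.8 × 9.8 = 380.2 N down at 2.22 m → arm 2.22 m, τ = 380.2 × 2.22 = 844 N·m clockwise.
Sack of grain: 29.4 × 9.8 = 288.1 N down at 1.26 m → arm 1.26 m, τ = 288.1 × 1.26 = 363 N·m clockwise.
Total clockwise load moment = 1207 N·m.
The cable tension T acts at 3.03 m; only its component perpendicular to the boom, T sinθ, produces torque. sin 56.2° = 0.831.
Balancing moments: T × 3.03 × 0.831 = 1207, giving T = 1207 / 2.518 = 479 N.

T ≈ 479 N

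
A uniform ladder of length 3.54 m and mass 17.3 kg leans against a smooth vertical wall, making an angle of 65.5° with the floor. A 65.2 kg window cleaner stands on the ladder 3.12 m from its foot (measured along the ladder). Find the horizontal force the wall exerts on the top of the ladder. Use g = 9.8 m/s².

N_wall ≈ 295 N

Take moments about the foot of the ladder.
Ladder weight 17.3×9.8 = 169.5 N acts at 1.77 m along the ladder; its horizontal arm is 1.77·cos65.5° = 0.734 m → τ = 124.4 N·m clockwise.
Window cleaner: 65.2×9.8 = 639 N at 3.12 m → arm 1.294 m → τ = 826.9 N·m clockwise.
Wall normal N acts horizontally at the top; its moment arm is the height L sinθ = 3.54·sin65.5° = 3.221 m, counterclockwise.
For rotational equilibrium, N × 3.221 = 951.3, so N = 295 N.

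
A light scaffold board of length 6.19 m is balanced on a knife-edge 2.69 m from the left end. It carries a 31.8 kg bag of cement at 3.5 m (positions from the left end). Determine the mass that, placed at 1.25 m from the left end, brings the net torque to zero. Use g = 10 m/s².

m ≈ 17.9 kg

Taking torques about the knife-edge (at 2.69 m from the left end):
Bag of cement: 31.8 × 10 = 318 N down at 3.5 m → arm 0.81 m, τ = 318 × 0.81 = 257.6 N·m clockwise.
Net moment of known loads = 257.6 N·m clockwise.
An unknown mass m at 1.25 m has arm 1.44 m; its moment is m·g·1.44 counterclockwise.
Setting net torque to zero: m × 10 × 1.44 = 257.6 → m = 257.6 / (10 × 1.44) = 17.9 kg.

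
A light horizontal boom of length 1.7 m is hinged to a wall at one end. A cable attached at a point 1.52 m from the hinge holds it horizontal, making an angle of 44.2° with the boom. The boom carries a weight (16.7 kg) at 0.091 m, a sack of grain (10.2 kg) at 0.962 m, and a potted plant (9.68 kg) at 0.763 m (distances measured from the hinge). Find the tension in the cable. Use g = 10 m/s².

Take moments about the hinge.
Weight: 16.7 × 10 = 167 N down at 0.091 m → arm 0.091 m, τ = 167 × 0.091 = 15.2 N·m clockwise.
Sack of grain: 10.2 × 10 = 102 N down at 0.962 m → arm 0.962 m, τ = 102 × 0.962 = 98.12 N·m clockwise.
Potted plant: 9.68 × 10 = 96.8 N down at 0.763 m → arm 0.763 m, τ = 96.8 × 0.763 = 73.86 N·m clockwise.
Total clockwise load moment = 187.2 N·m.
The cable tension T acts at 1.52 m; only its component perpendicular to the boom, T sinθ, produces torque. sin 44.2° = 0.6972.
Setting net torque to zero: T × 1.52 × 0.6972 = 187.2 → T = 187.2 / 1.06 = 177 N.

T ≈ 177 N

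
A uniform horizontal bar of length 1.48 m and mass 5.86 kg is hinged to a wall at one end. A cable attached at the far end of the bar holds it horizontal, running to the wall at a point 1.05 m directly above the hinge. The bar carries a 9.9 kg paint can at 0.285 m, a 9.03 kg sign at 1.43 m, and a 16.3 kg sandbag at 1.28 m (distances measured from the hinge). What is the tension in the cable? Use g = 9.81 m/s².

T ≈ 469 N

Taking torques about the hinge:
Beam weight: 5.86 × 9.81 = 57.49 N down at 0.74 m → arm 0.74 m, τ = 57.49 × 0.74 = 42.54 N·m clockwise.
Paint can: 9.9 × 9.81 = 97.12 N down at 0.285 m → arm 0.285 m, τ = 97.12 × 0.285 = 27.68 N·m clockwise.
Sign: 9.03 × 9.81 = 88.58 N down at 1.43 m → arm 1.43 m, τ = 88.58 × 1.43 = 126.7 N·m clockwise.
Sandbag: 16.3 × 9.81 = 159.9 N down at 1.28 m → arm 1.28 m, τ = 159.9 × 1.28 = 204.7 N·m clockwise.
Total clockwise load moment = 401.6 N·m.
The cable tension T acts at 1.48 m; only its component perpendicular to the bar, T sinθ, produces torque. sinθ = h/√(h²+d²) = 1.05/√(1.05²+1.48²) = 0.5786.
Balancing moments: T × 1.48 × 0.5786 = 401.6, giving T = 401.6 / 0.8563 = 469 N.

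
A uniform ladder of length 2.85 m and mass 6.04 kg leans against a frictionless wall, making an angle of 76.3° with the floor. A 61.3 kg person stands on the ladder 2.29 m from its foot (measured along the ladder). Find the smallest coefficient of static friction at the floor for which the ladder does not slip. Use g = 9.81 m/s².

μ_min ≈ 0.189

Taking torques about the foot of the ladder:
Ladder weight 6.04×9.81 = 59.25 N acts at 1.425 m along the ladder; its horizontal arm is 1.425·cos76.3° = 0.3375 m → τ = 20 N·m clockwise.
Person: 61.3×9.81 = 601.4 N at 2.29 m → arm 0.5424 m → τ = 326.2 N·m clockwise.
Wall normal N acts horizontally at the top; its moment arm is the height L sinθ = 2.85·sin76.3° = 2.769 m, counterclockwise.
For rotational equilibrium, N × 2.769 = 346.2, so N = 125 N.
ΣFx = 0 ⇒ f = N_wall = 125 N. ΣFy = 0 ⇒ N_floor = 660.6 N.
μ_min = f / N_floor = 125 / 660.6 = 0.189.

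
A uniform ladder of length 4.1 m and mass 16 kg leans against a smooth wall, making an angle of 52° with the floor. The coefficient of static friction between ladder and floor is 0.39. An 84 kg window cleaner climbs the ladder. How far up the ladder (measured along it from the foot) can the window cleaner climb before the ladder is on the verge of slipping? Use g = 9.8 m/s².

Choose the foot of the ladder as the axis so the floor normal and friction both act there and drop out.
Ladder weight 16×9.8 = 156.8 N acts at 2.05 m along the ladder; its horizontal arm is 2.05·cos52° = 1.262 m → τ = 197.9 N·m clockwise.
Window cleaner weight 84×9.8 = 823.2 N at distance d → arm d·cos52° → τ = 823.2·d·0.6157 clockwise.
Wall normal N at the top has arm L sinθ = 3.231 m counterclockwise, so Στ = 0 gives N·3.231 = 197.9 + 506.8·d.
ΣFy = 0 ⇒ N_floor = 980 N, so the maximum friction is μ_s·N_floor = 0.39×980 = 382.2 N. ΣFx = 0 ⇒ N_wall = f, so at the slipping point N = 382.2 N.
Substituting: 382.2×3.231 = 197.9 + 506.8·d ⇒ d = (1235 − 197.9) / 506.8 = 2.05 m.

d ≈ 2.05 m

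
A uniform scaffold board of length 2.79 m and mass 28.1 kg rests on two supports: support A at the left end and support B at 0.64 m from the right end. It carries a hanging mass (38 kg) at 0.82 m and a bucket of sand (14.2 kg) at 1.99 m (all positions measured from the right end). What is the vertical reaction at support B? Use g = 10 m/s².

R_B ≈ 583 N

Choose support A as the axis so its reaction then has zero moment arm.
Beam weight: 28.1 × 10 = 281 N down at 1.395 m → arm 1.395 m, τ = 281 × 1.395 = 392 N·m clockwise.
Hanging mass: 38 × 10 = 380 N down at 0.82 m → arm 1.97 m, τ = 380 × 1.97 = 748.6 N·m clockwise.
Bucket of sand: 14.2 × 10 = 142 N down at 1.99 m → arm 0.8 m, τ = 142 × 0.8 = 113.6 N·m clockwise.
Net load moment about support A = 1254 N·m clockwise.
Reaction R at support B is upward at 0.64 m, arm 2.15 m → moment R × 2.15 counterclockwise.
Setting net torque to zero: R × 2.15 = 1254 → R = 583 N.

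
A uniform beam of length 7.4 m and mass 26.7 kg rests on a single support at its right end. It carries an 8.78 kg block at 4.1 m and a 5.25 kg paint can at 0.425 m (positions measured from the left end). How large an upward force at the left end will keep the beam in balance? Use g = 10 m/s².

Choose the right end as the axis so the unknown pivot reaction has zero arm there.
Beam weight: 26.7 × 10 = 267 N down at 3.7 m → arm 3.7 m, τ = 267 × 3.7 = 987.9 N·m counterclockwise.
Block: 8.78 × 10 = 87.8 N down at 4.1 m → arm 3.3 m, τ = 87.8 × 3.3 = 289.7 N·m counterclockwise.
Paint can: 5.25 × 10 = 52.5 N down at 0.425 m → arm 6.975 m, τ = 52.5 × 6.975 = 366.2 N·m counterclockwise.
Net moment of the loads = 1644 N·m counterclockwise.
The upward force F acts at the left end, arm 7.4 m, giving F × 7.4 clockwise.
For rotational equilibrium, F × 7.4 = 1644, so F = 1644 / 7.4 = 222 N.

F ≈ 222 N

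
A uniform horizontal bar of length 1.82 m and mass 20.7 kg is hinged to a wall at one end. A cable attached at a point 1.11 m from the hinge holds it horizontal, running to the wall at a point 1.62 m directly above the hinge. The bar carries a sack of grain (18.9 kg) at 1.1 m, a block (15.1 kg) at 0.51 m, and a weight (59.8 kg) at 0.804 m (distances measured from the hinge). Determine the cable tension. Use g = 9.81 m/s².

T ≈ 1020 N

Sum moments about the hinge (the unknown hinge reaction has zero arm there).
Beam weight: 20.7 × 9.81 = 203.1 N down at 0.91 m → arm 0.91 m, τ = 203.1 × 0.91 = 184.8 N·m clockwise.
Sack of grain: 18.9 × 9.81 = 185.4 N down at 1.1 m → arm 1.1 m, τ = 185.4 × 1.1 = 203.9 N·m clockwise.
Block: 15.1 × 9.81 = 148.1 N down at 0.51 m → arm 0.51 m, τ = 148.1 × 0.51 = 75.53 N·m clockwise.
Weight: 59.8 × 9.81 = 586.6 N down at 0.804 m → arm 0.804 m, τ = 586.6 × 0.804 = 471.6 N·m clockwise.
Total clockwise load moment = 935.8 N·m.
The cable tension T acts at 1.11 m; only its component perpendicular to the bar, T sinθ, produces torque. sinθ = h/√(h²+d²) = 1.62/√(1.62²+1.11²) = 0.8249.
Στ = 0 ⇒ T × 1.11 × 0.8249 = 935.8 ⇒ T = 935.8 / 0.9156 = 1020 N.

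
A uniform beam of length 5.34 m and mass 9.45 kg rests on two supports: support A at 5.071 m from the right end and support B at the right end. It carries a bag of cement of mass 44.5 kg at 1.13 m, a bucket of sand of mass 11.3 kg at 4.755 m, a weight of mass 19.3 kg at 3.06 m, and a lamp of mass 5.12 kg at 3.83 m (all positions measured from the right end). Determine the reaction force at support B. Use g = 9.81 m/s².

Sum moments about support A (its reaction then has zero moment arm).
Beam weight: 9.45 × 9.81 = 92.7 N down at 2.67 m → arm 2.401 m, τ = 92.7 × 2.401 = 222.6 N·m clockwise.
Bag of cement: 44.5 × 9.81 = 436.5 N down at 1.13 m → arm 3.941 m, τ = 436.5 × 3.941 = 1720 N·m clockwise.
Bucket of sand: 11.3 × 9.81 = 110.9 N down at 4.755 m → arm 0.316 m, τ = 110.9 × 0.316 = 35.04 N·m clockwise.
Weight: 19.3 × 9.81 = 189.3 N down at 3.06 m → arm 2.011 m, τ = 189.3 × 2.011 = 380.7 N·m clockwise.
Lamp: 5.12 × 9.81 = 50.23 N down at 3.83 m → arm 1.241 m, τ = 50.23 × 1.241 = 62.34 N·m clockwise.
Net load moment about support A = 2421 N·m clockwise.
Reaction R at support B is upward at 0 m, arm 5.071 m → moment R × 5.071 counterclockwise.
Balancing moments: R × 5.071 = 2421, giving R = 477 N.

R_B ≈ 477 N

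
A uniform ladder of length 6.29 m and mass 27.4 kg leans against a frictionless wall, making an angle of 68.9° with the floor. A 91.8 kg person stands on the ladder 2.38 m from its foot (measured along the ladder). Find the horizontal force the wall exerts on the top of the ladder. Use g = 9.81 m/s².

Sum moments about the foot of the ladder (the floor normal and friction both act there and drop out).
Ladder weight 27.4×9.81 = 268.8 N acts at 3.145 m along the ladder; its horizontal arm is 3.145·cos68.9° = 1.132 m → τ = 304.3 N·m clockwise.
Person: 91.8×9.81 = 900.6 N at 2.38 m → arm 0.8568 m → τ = 771.6 N·m clockwise.
Wall normal N acts horizontally at the top; its moment arm is the height L sinθ = 6.29·sin68.9° = 5.868 m, counterclockwise.
Στ = 0 ⇒ N × 5.868 = 1076 ⇒ N = 183 N.

N_wall ≈ 183 N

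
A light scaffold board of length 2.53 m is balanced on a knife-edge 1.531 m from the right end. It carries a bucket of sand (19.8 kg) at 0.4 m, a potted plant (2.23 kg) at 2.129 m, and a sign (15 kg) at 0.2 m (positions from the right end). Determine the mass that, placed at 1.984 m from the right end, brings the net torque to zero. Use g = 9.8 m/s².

Choose the knife-edge (at 1.531 m from the right end) as the axis so the support reaction has zero arm there.
Bucket of sand: 19.8 × 9.8 = 194 N down at 0.4 m → arm 1.131 m, τ = 194 × 1.131 = 219.4 N·m clockwise.
Potted plant: 2.23 × 9.8 = 21.85 N down at 2.129 m → arm 0.598 m, τ = 21.85 × 0.598 = 13.07 N·m counterclockwise.
Sign: 15 × 9.8 = 147 N down at 0.2 m → arm 1.331 m, τ = 147 × 1.331 = 195.7 N·m clockwise.
Net moment of known loads = 402 N·m clockwise.
An unknown mass m at 1.984 m has arm 0.453 m; its moment is m·g·0.453 counterclockwise.
Setting net torque to zero: m × 9.8 × 0.453 = 402 → m = 402 / (9.8 × 0.453) = 90.6 kg.

m ≈ 90.6 kg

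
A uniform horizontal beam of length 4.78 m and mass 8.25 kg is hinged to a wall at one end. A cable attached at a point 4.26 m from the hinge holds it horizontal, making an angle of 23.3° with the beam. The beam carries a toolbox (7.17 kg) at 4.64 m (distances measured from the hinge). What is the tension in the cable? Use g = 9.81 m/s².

Take moments about the hinge.
Beam weight: 8.25 × 9.81 = 80.93 N down at 2.39 m → arm 2.39 m, τ = 80.93 × 2.39 = 193.4 N·m clockwise.
Toolbox: 7.17 × 9.81 = 70.34 N down at 4.64 m → arm 4.64 m, τ = 70.34 × 4.64 = 326.4 N·m clockwise.
Total clockwise load moment = 519.8 N·m.
The cable tension T acts at 4.26 m; only its component perpendicular to the beam, T sinθ, produces torque. sin 23.3° = 0.3955.
Balancing moments: T × 4.26 × 0.3955 = 519.8, giving T = 519.8 / 1.685 = 308 N.

T ≈ 308 N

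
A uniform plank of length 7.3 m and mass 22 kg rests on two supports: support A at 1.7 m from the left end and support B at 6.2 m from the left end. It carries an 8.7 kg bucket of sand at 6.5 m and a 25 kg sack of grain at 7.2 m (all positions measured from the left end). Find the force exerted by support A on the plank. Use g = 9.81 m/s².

R_A ≈ 62.1 N

Taking torques about support B:
Beam weight: 22 × 9.81 = 215.8 N down at 3.65 m → arm 2.55 m, τ = 215.8 × 2.55 = 550.3 N·m counterclockwise.
Bucket of sand: 8.7 × 9.81 = 85.35 N down at 6.5 m → arm 0.3 m, τ = 85.35 × 0.3 = 25.6 N·m clockwise.
Sack of grain: 25 × 9.81 = 245.2 N down at 7.2 m → arm 1 m, τ = 245.2 × 1 = 245.2 N·m clockwise.
Net load moment about support B = 279.5 N·m counterclockwise.
Reaction R at support A is upward at 1.7 m, arm 4.5 m → moment R × 4.5 clockwise.
Balancing moments: R × 4.5 = 279.5, giving R = 62.1 N.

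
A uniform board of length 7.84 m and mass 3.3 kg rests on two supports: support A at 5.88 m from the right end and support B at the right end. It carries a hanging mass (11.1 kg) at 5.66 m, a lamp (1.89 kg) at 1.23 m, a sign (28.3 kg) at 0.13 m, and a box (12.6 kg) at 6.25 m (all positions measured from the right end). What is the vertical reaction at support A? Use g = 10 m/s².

Sum moments about support B (its reaction then has zero moment arm).
Beam weight: 3.3 × 10 = 33 N down at 3.92 m → arm 3.92 m, τ = 33 × 3.92 = 129.4 N·m counterclockwise.
Hanging mass: 11.1 × 10 = 111 N down at 5.66 m → arm 5.66 m, τ = 111 × 5.66 = 628.3 N·m counterclockwise.
Lamp: 1.89 × 10 = 18.9 N down at 1.23 m → arm 1.23 m, τ = 18.9 × 1.23 = 23.25 N·m counterclockwise.
Sign: 28.3 × 10 = 283 N down at 0.13 m → arm 0.13 m, τ = 283 × 0.13 = 36.79 N·m counterclockwise.
Box: 12.6 × 10 = 126 N down at 6.25 m → arm 6.25 m, τ = 126 × 6.25 = 787.5 N·m counterclockwise.
Net load moment about support B = 1605 N·m counterclockwise.
Reaction R at support A is upward at 5.88 m, arm 5.88 m → moment R × 5.88 clockwise.
Setting net torque to zero: R × 5.88 = 1605 → R = 273 N.

R_A ≈ 273 N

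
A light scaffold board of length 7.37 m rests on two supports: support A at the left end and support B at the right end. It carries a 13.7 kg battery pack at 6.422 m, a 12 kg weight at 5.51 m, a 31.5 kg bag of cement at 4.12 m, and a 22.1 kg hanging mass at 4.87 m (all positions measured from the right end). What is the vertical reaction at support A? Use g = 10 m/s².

R_A ≈ 531 N

Taking torques about support B:
Battery pack: 13.7 × 10 = 137 N down at 6.422 m → arm 6.422 m, τ = 137 × 6.422 = 879.8 N·m counterclockwise.
Weight: 12 × 10 = 120 N down at 5.51 m → arm 5.51 m, τ = 120 × 5.51 = 661.2 N·m counterclockwise.
Bag of cement: 31.5 × 10 = 315 N down at 4.12 m → arm 4.12 m, τ = 315 × 4.12 = 1298 N·m counterclockwise.
Hanging mass: 22.1 × 10 = 221 N down at 4.87 m → arm 4.87 m, τ = 221 × 4.87 = 1076 N·m counterclockwise.
Net load moment about support B = 3915 N·m counterclockwise.
Reaction R at support A is upward at 7.37 m, arm 7.37 m → moment R × 7.37 clockwise.
Setting net torque to zero: R × 7.37 = 3915 → R = 531 N.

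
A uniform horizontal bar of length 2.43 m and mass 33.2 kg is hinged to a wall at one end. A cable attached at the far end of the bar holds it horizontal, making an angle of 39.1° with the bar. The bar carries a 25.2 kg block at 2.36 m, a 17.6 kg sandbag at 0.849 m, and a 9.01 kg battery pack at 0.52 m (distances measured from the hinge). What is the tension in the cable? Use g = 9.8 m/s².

About the hinge:
Beam weight: 33.2 × 9.8 = 325.4 N down at 1.215 m → arm 1.215 m, τ = 325.4 × 1.215 = 395.4 N·m clockwise.
Block: 25.2 × 9.8 = 247 N down at 2.36 m → arm 2.36 m, τ = 247 × 2.36 = 582.9 N·m clockwise.
Sandbag: 17.6 × 9.8 = 172.5 N down at 0.849 m → arm 0.849 m, τ = 172.5 × 0.849 = 146.5 N·m clockwise.
Battery pack: 9.01 × 9.8 = 88.3 N down at 0.52 m → arm 0.52 m, τ = 88.3 × 0.52 = 45.92 N·m clockwise.
Total clockwise load moment = 1171 N·m.
The cable tension T acts at 2.43 m; only its component perpendicular to the bar, T sinθ, produces torque. sin 39.1° = 0.6307.
Balancing moments: T × 2.43 × 0.6307 = 1171, giving T = 1171 / 1.533 = 764 N.

T ≈ 764 N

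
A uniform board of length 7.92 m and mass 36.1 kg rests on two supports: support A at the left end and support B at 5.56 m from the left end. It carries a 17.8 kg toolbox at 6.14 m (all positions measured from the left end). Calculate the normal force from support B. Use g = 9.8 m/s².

Take moments about support A.
Beam weight: 36.1 × 9.8 = 353.8 N down at 3.96 m → arm 3.96 m, τ = 353.8 × 3.96 = 1401 N·m clockwise.
Toolbox: 17.8 × 9.8 = 174.4 N down at 6.14 m → arm 6.14 m, τ = 174.4 × 6.14 = 1071 N·m clockwise.
Net load moment about support A = 2472 N·m clockwise.
Reaction R at support B is upward at 5.56 m, arm 5.56 m → moment R × 5.56 counterclockwise.
Setting net torque to zero: R × 5.56 = 2472 → R = 445 N.

R_B ≈ 445 N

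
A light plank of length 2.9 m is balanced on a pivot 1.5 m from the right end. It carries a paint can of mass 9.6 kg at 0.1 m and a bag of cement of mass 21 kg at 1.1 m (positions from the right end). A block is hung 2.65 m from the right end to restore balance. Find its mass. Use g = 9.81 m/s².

m ≈ 19 kg

Choose the pivot (at 1.5 m from the right end) as the axis so the support reaction has zero arm there.
Paint can: 9.6 × 9.81 = 94.18 N down at 0.1 m → arm 1.4 m, τ = 94.18 × 1.4 = 131.9 N·m clockwise.
Bag of cement: 21 × 9.81 = 206 N down at 1.1 m → arm 0.4 m, τ = 206 × 0.4 = 82.4 N·m clockwise.
Net moment of known loads = 214.3 N·m clockwise.
An unknown mass m at 2.65 m has arm 1.15 m; its moment is m·g·1.15 counterclockwise.
Στ = 0 ⇒ m × 9.81 × 1.15 = 214.3 ⇒ m = 214.3 / (9.81 × 1.15) = 19 kg.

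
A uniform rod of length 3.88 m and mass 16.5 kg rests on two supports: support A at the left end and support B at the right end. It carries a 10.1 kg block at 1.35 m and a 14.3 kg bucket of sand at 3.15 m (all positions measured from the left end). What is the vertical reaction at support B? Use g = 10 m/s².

R_B ≈ 234 N

About support A:
Beam weight: 16.5 × 10 = 165 N down at 1.94 m → arm 1.94 m, τ = 165 × 1.94 = 320.1 N·m clockwise.
Block: 10.1 × 10 = 101 N down at 1.35 m → arm 1.35 m, τ = 101 × 1.35 = 136.4 N·m clockwise.
Bucket of sand: 14.3 × 10 = 143 N down at 3.15 m → arm 3.15 m, τ = 143 × 3.15 = 450.4 N·m clockwise.
Net load moment about support A = 906.9 N·m clockwise.
Reaction R at support B is upward at 3.88 m, arm 3.88 m → moment R × 3.88 counterclockwise.
Στ = 0 ⇒ R × 3.88 = 906.9 ⇒ R = 234 N.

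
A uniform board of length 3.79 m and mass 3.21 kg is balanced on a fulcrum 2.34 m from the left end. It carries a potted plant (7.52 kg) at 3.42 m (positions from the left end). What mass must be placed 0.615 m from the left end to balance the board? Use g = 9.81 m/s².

Taking torques about the fulcrum (at 2.34 m from the left end):
Beam weight: 3.21 × 9.81 = 31.49 N down at 1.895 m → arm 0.445 m, τ = 31.49 × 0.445 = 14.01 N·m counterclockwise.
Potted plant: 7.52 × 9.81 = 73.77 N down at 3.42 m → arm 1.08 m, τ = 73.77 × 1.08 = 79.67 N·m clockwise.
Net moment of known loads = 65.66 N·m clockwise.
An unknown mass m at 0.615 m has arm 1.725 m; its moment is m·g·1.725 counterclockwise.
For rotational equilibrium, m × 9.81 × 1.725 = 65.66, so m = 65.66 / (9.81 × 1.725) = 3.88 kg.

m ≈ 3.88 kg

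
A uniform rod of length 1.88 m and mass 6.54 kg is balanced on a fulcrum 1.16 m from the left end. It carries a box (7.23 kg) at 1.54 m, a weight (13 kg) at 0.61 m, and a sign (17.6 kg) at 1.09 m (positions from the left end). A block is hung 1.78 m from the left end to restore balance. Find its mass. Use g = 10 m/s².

m ≈ 11.4 kg

Taking torques about the fulcrum (at 1.16 m from the left end):
Beam weight: 6.54 × 10 = 65.4 N down at 0.94 m → arm 0.22 m, τ = 65.4 × 0.22 = 14.39 N·m counterclockwise.
Box: 7.23 × 10 = 72.3 N down at 1.54 m → arm 0.38 m, τ = 72.3 × 0.38 = 27.47 N·m clockwise.
Weight: 13 × 10 = 130 N down at 0.61 m → arm 0.55 m, τ = 130 × 0.55 = 71.5 N·m counterclockwise.
Sign: 17.6 × 10 = 176 N down at 1.09 m → arm 0.07 m, τ = 176 × 0.07 = 12.32 N·m counterclockwise.
Net moment of known loads = 70.74 N·m counterclockwise.
An unknown mass m at 1.78 m has arm 0.62 m; its moment is m·g·0.62 clockwise.
Setting net torque to zero: m × 10 × 0.62 = 70.74 → m = 70.74 / (10 × 0.62) = 11.4 kg.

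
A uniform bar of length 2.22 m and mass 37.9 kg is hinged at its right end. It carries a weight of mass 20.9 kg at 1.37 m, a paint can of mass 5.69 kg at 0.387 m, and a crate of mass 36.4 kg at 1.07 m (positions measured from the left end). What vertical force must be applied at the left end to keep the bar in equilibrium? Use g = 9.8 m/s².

Sum moments about the right end (the unknown pivot reaction has zero arm there).
Beam weight: 37.9 × 9.8 = 371.4 N down at 1.11 m → arm 1.11 m, τ = 371.4 × 1.11 = 412.3 N·m counterclockwise.
Weight: 20.9 × 9.8 = 204.8 N down at 1.37 m → arm 0.85 m, τ = 204.8 × 0.85 = 174.1 N·m counterclockwise.
Paint can: 5.69 × 9.8 = 55.76 N down at 0.387 m → arm 1.833 m, τ = 55.76 × 1.833 = 102.2 N·m counterclockwise.
Crate: 36.4 × 9.8 = 356.7 N down at 1.07 m → arm 1.15 m, τ = 356.7 × 1.15 = 410.2 N·m counterclockwise.
Net moment of the loads = 1099 N·m counterclockwise.
The upward force F acts at the left end, arm 2.22 m, giving F × 2.22 clockwise.
Balancing moments: F × 2.22 = 1099, giving F = 1099 / 2.22 = 495 N.

F ≈ 495 N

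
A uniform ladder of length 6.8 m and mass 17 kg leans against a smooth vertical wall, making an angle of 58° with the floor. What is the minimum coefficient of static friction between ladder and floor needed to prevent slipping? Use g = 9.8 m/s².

Taking torques about the foot of the ladder:
Ladder weight 17×9.8 = 166.6 N acts at 3.4 m along the ladder; its horizontal arm is 3.4·cos58° = 1.802 m → τ = 300.2 N·m clockwise.
Wall normal N acts horizontally at the top; its moment arm is the height L sinθ = 6.8·sin58° = 5.767 m, counterclockwise.
Balancing moments: N × 5.767 = 300.2, giving N = 52.05 N.
ΣFx = 0 ⇒ f = N_wall = 52.05 N. ΣFy = 0 ⇒ N_floor = 166.6 N.
μ_min = f / N_floor = 52.05 / 166.6 = 0.312.

μ_min ≈ 0.312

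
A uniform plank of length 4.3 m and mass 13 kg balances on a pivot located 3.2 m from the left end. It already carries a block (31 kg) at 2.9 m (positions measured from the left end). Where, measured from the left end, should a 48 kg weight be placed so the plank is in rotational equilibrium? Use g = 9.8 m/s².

x ≈ 3.68 m from the left end

Sum moments about the pivot (at 3.2 m from the left end) (the support reaction has zero arm there).
Beam weight: 13 × 9.8 = 127.4 N down at 2.15 m → arm 1.05 m, τ = 127.4 × 1.05 = 133.8 N·m counterclockwise.
Block: 31 × 9.8 = 303.8 N down at 2.9 m → arm 0.3 m, τ = 303.8 × 0.3 = 91.14 N·m counterclockwise.
Net moment of existing loads = 224.9 N·m counterclockwise.
The weight weighs 48 × 9.8 = 470.4 N and must supply an equal clockwise moment, so its lever arm about the pivot is 224.9 / 470.4 = 0.478 m.
That puts it at 3.2 + 0.478 = 3.68 m from the left end.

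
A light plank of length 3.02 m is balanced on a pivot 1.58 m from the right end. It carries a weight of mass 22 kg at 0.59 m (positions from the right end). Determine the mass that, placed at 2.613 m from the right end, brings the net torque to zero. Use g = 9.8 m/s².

About the pivot (at 1.58 m from the right end):
Weight: 22 × 9.8 = 215.6 N down at 0.59 m → arm 0.99 m, τ = 215.6 × 0.99 = 213.4 N·m clockwise.
Net moment of known loads = 213.4 N·m clockwise.
An unknown mass m at 2.613 m has arm 1.033 m; its moment is m·g·1.033 counterclockwise.
For rotational equilibrium, m × 9.8 × 1.033 = 213.4, so m = 213.4 / (9.8 × 1.033) = 21.1 kg.

m ≈ 21.1 kg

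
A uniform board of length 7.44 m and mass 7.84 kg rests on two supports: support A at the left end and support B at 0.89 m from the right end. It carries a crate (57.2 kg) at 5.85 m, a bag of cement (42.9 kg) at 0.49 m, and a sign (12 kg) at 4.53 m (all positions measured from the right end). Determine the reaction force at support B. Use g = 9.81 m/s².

R_B ≈ 679 N

Take moments about support A.
Beam weight: 7.84 × 9.81 = 76.91 N down at 3.72 m → arm 3.72 m, τ = 76.91 × 3.72 = 286.1 N·m clockwise.
Crate: 57.2 × 9.81 = 561.1 N down at 5.85 m → arm 1.59 m, τ = 561.1 × 1.59 = 892.1 N·m clockwise.
Bag of cement: 42.9 × 9.81 = 420.8 N down at 0.49 m → arm 6.95 m, τ = 420.8 × 6.95 = 2925 N·m clockwise.
Sign: 12 × 9.81 = 117.7 N down at 4.53 m → arm 2.91 m, τ = 117.7 × 2.91 = 342.5 N·m clockwise.
Net load moment about support A = 4446 N·m clockwise.
Reaction R at support B is upward at 0.89 m, arm 6.55 m → moment R × 6.55 counterclockwise.
For rotational equilibrium, R × 6.55 = 4446, so R = 679 N.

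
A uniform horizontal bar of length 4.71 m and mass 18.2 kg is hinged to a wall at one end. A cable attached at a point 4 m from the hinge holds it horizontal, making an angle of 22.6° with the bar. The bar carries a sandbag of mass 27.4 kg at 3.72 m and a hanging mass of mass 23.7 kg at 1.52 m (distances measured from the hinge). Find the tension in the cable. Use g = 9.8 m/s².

T ≈ 1150 N

Choose the hinge as the axis so the unknown hinge reaction has zero arm there.
Beam weight: 18.2 × 9.8 = 178.4 N down at 2.355 m → arm 2.355 m, τ = 178.4 × 2.355 = 420.1 N·m clockwise.
Sandbag: 27.4 × 9.8 = 268.5 N down at 3.72 m → arm 3.72 m, τ = 268.5 × 3.72 = 998.8 N·m clockwise.
Hanging mass: 23.7 × 9.8 = 232.3 N down at 1.52 m → arm 1.52 m, τ = 232.3 × 1.52 = 353.1 N·m clockwise.
Total clockwise load moment = 1772 N·m.
The cable tension T acts at 4 m; only its component perpendicular to the bar, T sinθ, produces torque. sin 22.6° = 0.3843.
Στ = 0 ⇒ T × 4 × 0.3843 = 1772 ⇒ T = 1772 / 1.537 = 1150 N.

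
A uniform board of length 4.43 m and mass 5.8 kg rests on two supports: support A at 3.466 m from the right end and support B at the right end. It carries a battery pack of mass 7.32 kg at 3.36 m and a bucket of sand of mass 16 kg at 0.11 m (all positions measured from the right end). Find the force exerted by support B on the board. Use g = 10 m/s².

Sum moments about support A (its reaction then has zero moment arm).
Beam weight: 5.8 × 10 = 58 N down at 2.215 m → arm 1.251 m, τ = 58 × 1.251 = 72.56 N·m clockwise.
Battery pack: 7.32 × 10 = 73.2 N down at 3.36 m → arm 0.106 m, τ = 73.2 × 0.106 = 7.759 N·m clockwise.
Bucket of sand: 16 × 10 = 160 N down at 0.11 m → arm 3.356 m, τ = 160 × 3.356 = 537 N·m clockwise.
Net load moment about support A = 617.3 N·m clockwise.
Reaction R at support B is upward at 0 m, arm 3.466 m → moment R × 3.466 counterclockwise.
Balancing moments: R × 3.466 = 617.3, giving R = 178 N.

R_B ≈ 178 N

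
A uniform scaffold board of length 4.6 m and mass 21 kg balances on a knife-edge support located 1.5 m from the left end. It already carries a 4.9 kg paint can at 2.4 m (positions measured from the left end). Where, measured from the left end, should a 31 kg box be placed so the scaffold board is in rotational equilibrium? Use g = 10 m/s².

Take moments about the knife-edge support (at 1.5 m from the left end).
Beam weight: 21 × 10 = 210 N down at 2.3 m → arm 0.8 m, τ = 210 × 0.8 = 168 N·m clockwise.
Paint can: 4.9 × 10 = 49 N down at 2.4 m → arm 0.9 m, τ = 49 × 0.9 = 44.1 N·m clockwise.
Net moment of existing loads = 212.1 N·m clockwise.
The box weighs 31 × 10 = 310 N and must supply an equal counterclockwise moment, so its lever arm about the knife-edge support is 212.1 / 310 = 0.684 m.
That puts it at 1.5 − 0.684 = 0.816 m from the left end.

x ≈ 0.816 m from the left end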